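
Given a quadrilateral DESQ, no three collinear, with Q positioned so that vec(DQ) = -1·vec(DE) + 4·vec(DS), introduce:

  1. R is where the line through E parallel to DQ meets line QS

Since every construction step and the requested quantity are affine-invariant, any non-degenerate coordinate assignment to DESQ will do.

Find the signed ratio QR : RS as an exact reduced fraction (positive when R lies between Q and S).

QR:RS = -4/3

Work in coordinates with D = (0, 0), E = (1, 0), S = (0, 1), Q = (-1, 4).
1. R is where the line through E parallel to DQ meets line QS ⇒ R = (3, -8)
R = Q + t·(S−Q) with t = 4, so QR:RS = t:(1−t) = 4:-3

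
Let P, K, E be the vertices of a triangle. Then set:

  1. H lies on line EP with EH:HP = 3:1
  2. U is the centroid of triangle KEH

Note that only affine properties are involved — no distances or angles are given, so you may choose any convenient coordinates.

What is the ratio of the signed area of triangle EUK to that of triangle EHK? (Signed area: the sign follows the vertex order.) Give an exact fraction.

[EUK]:[EHK] = 1/3

Assign P = (0, 0), K = (1, 0), E = (0, 1) — the answer is frame-independent, so this choice is without loss of generality.
1. H lies on line EP with EH:HP = 3:1 ⇒ H = (0, 1/4)
2. U is the centroid of triangle KEH ⇒ U = (1/3, 5/12)
2·[EUK] = 1/4, 2·[EHK] = 3/4
[EUK]:[EHK] = 1/4:3/4 = 1/3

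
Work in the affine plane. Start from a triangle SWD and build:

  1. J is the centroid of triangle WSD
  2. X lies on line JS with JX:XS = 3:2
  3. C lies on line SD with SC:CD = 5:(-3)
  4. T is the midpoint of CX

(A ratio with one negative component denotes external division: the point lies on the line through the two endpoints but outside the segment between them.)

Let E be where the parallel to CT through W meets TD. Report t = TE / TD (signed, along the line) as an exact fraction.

t = -61/6

Work in coordinates with S = (0, 0), W = (1, 0), D = (0, 1).
1. J is the centroid of triangle WSD ⇒ J = (1/3, 1/3)
2. X lies on line JS with JX:XS = 3:2 ⇒ X = (2/15, 2/15)
3. C lies on line SD with SC:CD = 5:(-3) ⇒ C = (0, 5/2)
4. T is the midpoint of CX ⇒ T = (1/15, 79/60)
through W parallel to CT: direction (1/15, -71/60); meets TD at E = (67/90, 1633/360)
E = T + t·(D−T) with t = -61/6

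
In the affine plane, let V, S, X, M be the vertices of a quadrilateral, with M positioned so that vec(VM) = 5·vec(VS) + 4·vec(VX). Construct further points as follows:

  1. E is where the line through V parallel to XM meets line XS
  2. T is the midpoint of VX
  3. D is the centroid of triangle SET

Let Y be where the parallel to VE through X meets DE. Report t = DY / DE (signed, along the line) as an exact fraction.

Choose coordinates V = (0, 0), S = (1, 0), X = (0, 1), M = (5, 4).
1. E is where the line through V parallel to XM meets line XS ⇒ E = (5/8, 3/8)
2. T is the midpoint of VX ⇒ T = (0, 1/2)
3. D is the centroid of triangle SET ⇒ D = (13/24, 7/24)
through X parallel to VE: direction (5/8, 3/8); meets DE at Y = (25/8, 23/8)
Y = D + t·(E−D) with t = 31

t = 31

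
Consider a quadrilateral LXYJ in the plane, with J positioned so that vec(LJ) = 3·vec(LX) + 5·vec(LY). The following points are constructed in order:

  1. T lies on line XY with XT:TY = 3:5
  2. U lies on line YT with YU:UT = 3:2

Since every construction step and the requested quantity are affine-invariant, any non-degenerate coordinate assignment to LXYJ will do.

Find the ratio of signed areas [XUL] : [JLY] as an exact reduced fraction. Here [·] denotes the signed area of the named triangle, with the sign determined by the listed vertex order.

Assign L = (0, 0), X = (1, 0), Y = (0, 1), J = (3, 5) — the answer is frame-independent, so this choice is without loss of generality.
1. T lies on line XY with XT:TY = 3:5 ⇒ T = (5/8, 3/8)
2. U lies on line YT with YU:UT = 3:2 ⇒ U = (3/8, 5/8)
2·[XUL] = 5/8, 2·[JLY] = -3
[XUL]:[JLY] = 5/8:-3 = -5/24

[XUL]:[JLY] = -5/24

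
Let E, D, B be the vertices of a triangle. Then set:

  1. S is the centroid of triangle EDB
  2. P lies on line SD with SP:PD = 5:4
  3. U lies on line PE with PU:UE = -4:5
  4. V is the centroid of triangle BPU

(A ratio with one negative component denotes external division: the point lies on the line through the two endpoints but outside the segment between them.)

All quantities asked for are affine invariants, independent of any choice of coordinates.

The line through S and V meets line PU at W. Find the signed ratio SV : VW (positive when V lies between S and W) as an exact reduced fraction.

SV:VW = -4/19

Set E = (0, 0), D = (1, 0), B = (0, 1); any affine frame gives the same invariant.
1. S is the centroid of triangle EDB ⇒ S = (1/3, 1/3)
2. P lies on line SD with SP:PD = 5:4 ⇒ P = (19/27, 4/27)
3. U lies on line PE with PU:UE = -4:5 ⇒ U = (95/27, 20/27)
4. V is the centroid of triangle BPU ⇒ V = (38/27, 17/27)
line SV meets PU at W = (-133/36, -7/9)
V = S + t·(W−S) with t = -4/15, so SV:VW = -4/15:19/15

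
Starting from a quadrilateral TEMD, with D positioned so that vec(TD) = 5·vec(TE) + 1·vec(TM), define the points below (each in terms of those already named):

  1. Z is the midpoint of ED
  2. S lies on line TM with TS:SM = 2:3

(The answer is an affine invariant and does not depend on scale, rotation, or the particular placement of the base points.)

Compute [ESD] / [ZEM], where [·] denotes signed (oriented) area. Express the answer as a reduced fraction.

[ESD]:[ZEM] = 26/25

Assign T = (0, 0), E = (1, 0), M = (0, 1), D = (5, 1) — the answer is frame-independent, so this choice is without loss of generality.
1. Z is the midpoint of ED ⇒ Z = (3, 1/2)
2. S lies on line TM with TS:SM = 2:3 ⇒ S = (0, 2/5)
2·[ESD] = -13/5, 2·[ZEM] = -5/2
[ESD]:[ZEM] = -13/5:-5/2 = 26/25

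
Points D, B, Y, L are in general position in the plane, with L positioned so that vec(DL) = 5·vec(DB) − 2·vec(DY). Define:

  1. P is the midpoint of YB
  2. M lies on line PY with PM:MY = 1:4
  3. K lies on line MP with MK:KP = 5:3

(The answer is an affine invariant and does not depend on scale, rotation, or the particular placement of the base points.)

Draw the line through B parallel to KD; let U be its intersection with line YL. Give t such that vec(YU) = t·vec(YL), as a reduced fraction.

Set D = (0, 0), B = (1, 0), Y = (0, 1), L = (5, -2); any affine frame gives the same invariant.
1. P is the midpoint of YB ⇒ P = (1/2, 1/2)
2. M lies on line PY with PM:MY = 1:4 ⇒ M = (2/5, 3/5)
3. K lies on line MP with MK:KP = 5:3 ⇒ K = (37/80, 43/80)
through B parallel to KD: direction (-37/80, -43/80); meets YL at U = (200/163, 43/163)
U = Y + t·(L−Y) with t = 40/163

t = 40/163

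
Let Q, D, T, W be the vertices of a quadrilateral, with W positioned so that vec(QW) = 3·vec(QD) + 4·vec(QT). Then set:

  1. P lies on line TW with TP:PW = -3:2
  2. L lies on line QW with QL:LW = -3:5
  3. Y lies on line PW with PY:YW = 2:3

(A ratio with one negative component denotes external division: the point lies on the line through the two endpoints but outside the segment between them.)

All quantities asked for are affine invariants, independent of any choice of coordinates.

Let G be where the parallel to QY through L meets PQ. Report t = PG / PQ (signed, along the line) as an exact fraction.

Set Q = (0, 0), D = (1, 0), T = (0, 1), W = (3, 4); any affine frame gives the same invariant.
1. P lies on line TW with TP:PW = -3:2 ⇒ P = (9, 10)
2. L lies on line QW with QL:LW = -3:5 ⇒ L = (-9/2, -6)
3. Y lies on line PW with PY:YW = 2:3 ⇒ Y = (33/5, 38/5)
through L parallel to QY: direction (33/5, 38/5); meets PQ at G = (81/4, 45/2)
G = P + t·(Q−P) with t = -5/4

t = -5/4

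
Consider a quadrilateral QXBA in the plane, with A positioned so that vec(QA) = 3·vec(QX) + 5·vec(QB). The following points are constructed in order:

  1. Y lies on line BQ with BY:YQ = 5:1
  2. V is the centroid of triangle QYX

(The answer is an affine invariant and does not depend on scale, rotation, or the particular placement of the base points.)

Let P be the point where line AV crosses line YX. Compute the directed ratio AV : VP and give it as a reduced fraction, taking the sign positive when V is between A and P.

Work in coordinates with Q = (0, 0), X = (1, 0), B = (0, 1), A = (3, 5).
1. Y lies on line BQ with BY:YQ = 5:1 ⇒ Y = (0, 1/6)
2. V is the centroid of triangle QYX ⇒ V = (1/3, 1/18)
line AV meets YX at P = (35/97, 31/291)
V = A + t·(P−A) with t = 97/96, so AV:VP = 97/96:-1/96

AV:VP = -97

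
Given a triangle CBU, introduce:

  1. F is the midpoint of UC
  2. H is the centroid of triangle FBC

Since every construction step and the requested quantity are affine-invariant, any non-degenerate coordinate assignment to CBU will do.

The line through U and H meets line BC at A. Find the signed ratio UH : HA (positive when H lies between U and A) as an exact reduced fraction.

UH:HA = 5

Work in coordinates with C = (0, 0), B = (1, 0), U = (0, 1).
1. F is the midpoint of UC ⇒ F = (0, 1/2)
2. H is the centroid of triangle FBC ⇒ H = (1/3, 1/6)
line UH meets BC at A = (2/5, 0)
H = U + t·(A−U) with t = 5/6, so UH:HA = 5/6:1/6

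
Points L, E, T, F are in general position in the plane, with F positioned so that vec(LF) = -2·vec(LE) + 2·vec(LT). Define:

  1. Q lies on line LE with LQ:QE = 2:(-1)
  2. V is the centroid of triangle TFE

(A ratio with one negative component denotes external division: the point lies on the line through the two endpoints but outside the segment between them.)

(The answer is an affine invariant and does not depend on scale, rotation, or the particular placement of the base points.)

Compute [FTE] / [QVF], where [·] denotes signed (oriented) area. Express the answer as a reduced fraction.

[FTE]:[QVF] = 3/2

Choose coordinates L = (0, 0), E = (1, 0), T = (0, 1), F = (-2, 2).
1. Q lies on line LE with LQ:QE = 2:(-1) ⇒ Q = (2, 0)
2. V is the centroid of triangle TFE ⇒ V = (-1/3, 1)
2·[FTE] = -1, 2·[QVF] = -2/3
[FTE]:[QVF] = -1:-2/3 = 3/2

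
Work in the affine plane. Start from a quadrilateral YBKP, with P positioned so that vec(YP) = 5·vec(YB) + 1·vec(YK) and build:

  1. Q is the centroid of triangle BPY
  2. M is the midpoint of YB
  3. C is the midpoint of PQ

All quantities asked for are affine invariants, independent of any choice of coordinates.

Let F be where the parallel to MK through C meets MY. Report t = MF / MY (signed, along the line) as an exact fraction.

Assign Y = (0, 0), B = (1, 0), K = (0, 1), P = (5, 1) — the answer is frame-independent, so this choice is without loss of generality.
1. Q is the centroid of triangle BPY ⇒ Q = (2, 1/3)
2. M is the midpoint of YB ⇒ M = (1/2, 0)
3. C is the midpoint of PQ ⇒ C = (7/2, 2/3)
through C parallel to MK: direction (-1/2, 1); meets MY at F = (23/6, 0)
F = M + t·(Y−M) with t = -20/3

t = -20/3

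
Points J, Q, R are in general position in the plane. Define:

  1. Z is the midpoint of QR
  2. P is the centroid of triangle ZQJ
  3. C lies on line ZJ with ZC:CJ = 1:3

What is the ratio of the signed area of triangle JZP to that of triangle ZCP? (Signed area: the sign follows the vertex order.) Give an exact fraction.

Choose coordinates J = (0, 0), Q = (1, 0), R = (0, 1).
1. Z is the midpoint of QR ⇒ Z = (1/2, 1/2)
2. P is the centroid of triangle ZQJ ⇒ P = (1/2, 1/6)
3. C lies on line ZJ with ZC:CJ = 1:3 ⇒ C = (3/8, 3/8)
2·[JZP] = -1/6, 2·[ZCP] = 1/24
[JZP]:[ZCP] = -1/6:1/24 = -4

[JZP]:[ZCP] = -4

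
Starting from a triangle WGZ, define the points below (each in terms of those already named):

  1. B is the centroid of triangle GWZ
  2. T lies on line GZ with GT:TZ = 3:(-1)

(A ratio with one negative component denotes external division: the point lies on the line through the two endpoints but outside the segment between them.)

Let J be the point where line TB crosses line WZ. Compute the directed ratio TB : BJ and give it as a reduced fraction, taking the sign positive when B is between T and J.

Work in coordinates with W = (0, 0), G = (1, 0), Z = (0, 1).
1. B is the centroid of triangle GWZ ⇒ B = (1/3, 1/3)
2. T lies on line GZ with GT:TZ = 3:(-1) ⇒ T = (-1/2, 3/2)
line TB meets WZ at J = (0, 4/5)
B = T + t·(J−T) with t = 5/3, so TB:BJ = 5/3:-2/3

TB:BJ = -5/2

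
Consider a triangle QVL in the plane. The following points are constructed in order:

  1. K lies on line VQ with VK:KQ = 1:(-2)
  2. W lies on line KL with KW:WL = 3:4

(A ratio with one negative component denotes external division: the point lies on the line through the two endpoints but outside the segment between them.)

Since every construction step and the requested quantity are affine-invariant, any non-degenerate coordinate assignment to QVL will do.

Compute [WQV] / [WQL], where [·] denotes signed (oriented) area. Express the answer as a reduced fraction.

[WQV]:[WQL] = -3/8

Assign Q = (0, 0), V = (1, 0), L = (0, 1) — the answer is frame-independent, so this choice is without loss of generality.
1. K lies on line VQ with VK:KQ = 1:(-2) ⇒ K = (2, 0)
2. W lies on line KL with KW:WL = 3:4 ⇒ W = (8/7, 3/7)
2·[WQV] = 3/7, 2·[WQL] = -8/7
[WQV]:[WQL] = 3/7:-8/7 = -3/8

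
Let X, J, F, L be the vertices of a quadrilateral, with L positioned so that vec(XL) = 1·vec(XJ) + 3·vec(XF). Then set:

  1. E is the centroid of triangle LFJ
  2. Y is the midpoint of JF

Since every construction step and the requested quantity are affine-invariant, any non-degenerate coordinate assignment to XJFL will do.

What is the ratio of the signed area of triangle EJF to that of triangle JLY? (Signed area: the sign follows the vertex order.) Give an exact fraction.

[EJF]:[JLY] = -2/3

Set X = (0, 0), J = (1, 0), F = (0, 1), L = (1, 3); any affine frame gives the same invariant.
1. E is the centroid of triangle LFJ ⇒ E = (2/3, 4/3)
2. Y is the midpoint of JF ⇒ Y = (1/2, 1/2)
2·[EJF] = -1, 2·[JLY] = 3/2
[EJF]:[JLY] = -1:3/2 = -2/3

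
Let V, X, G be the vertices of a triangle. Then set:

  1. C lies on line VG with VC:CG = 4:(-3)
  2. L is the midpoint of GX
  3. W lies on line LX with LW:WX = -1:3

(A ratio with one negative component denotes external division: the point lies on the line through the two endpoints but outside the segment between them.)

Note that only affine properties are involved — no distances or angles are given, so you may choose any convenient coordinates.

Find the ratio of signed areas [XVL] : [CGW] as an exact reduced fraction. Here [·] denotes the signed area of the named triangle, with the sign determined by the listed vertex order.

Assign V = (0, 0), X = (1, 0), G = (0, 1) — the answer is frame-independent, so this choice is without loss of generality.
1. C lies on line VG with VC:CG = 4:(-3) ⇒ C = (0, 4)
2. L is the midpoint of GX ⇒ L = (1/2, 1/2)
3. W lies on line LX with LW:WX = -1:3 ⇒ W = (1/4, 3/4)
2·[XVL] = -1/2, 2·[CGW] = 3/4
[XVL]:[CGW] = -1/2:3/4 = -2/3

[XVL]:[CGW] = -2/3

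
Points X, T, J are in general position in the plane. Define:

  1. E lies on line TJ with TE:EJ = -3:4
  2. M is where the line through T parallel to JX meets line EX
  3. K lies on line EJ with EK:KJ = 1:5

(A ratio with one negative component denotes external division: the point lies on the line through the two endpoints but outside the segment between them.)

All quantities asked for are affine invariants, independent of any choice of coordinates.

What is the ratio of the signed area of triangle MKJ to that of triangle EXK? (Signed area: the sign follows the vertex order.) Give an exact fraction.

Assign X = (0, 0), T = (1, 0), J = (0, 1) — the answer is frame-independent, so this choice is without loss of generality.
1. E lies on line TJ with TE:EJ = -3:4 ⇒ E = (4, -3)
2. M is where the line through T parallel to JX meets line EX ⇒ M = (1, -3/4)
3. K lies on line EJ with EK:KJ = 1:5 ⇒ K = (10/3, -7/3)
2·[MKJ] = 5/2, 2·[EXK] = -2/3
[MKJ]:[EXK] = 5/2:-2/3 = -15/4

[MKJ]:[EXK] = -15/4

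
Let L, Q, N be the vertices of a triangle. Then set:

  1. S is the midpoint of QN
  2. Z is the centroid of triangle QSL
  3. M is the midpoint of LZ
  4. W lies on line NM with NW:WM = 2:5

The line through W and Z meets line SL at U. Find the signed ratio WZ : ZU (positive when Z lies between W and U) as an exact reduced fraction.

WZ:ZU = -3

Choose coordinates L = (0, 0), Q = (1, 0), N = (0, 1).
1. S is the midpoint of QN ⇒ S = (1/2, 1/2)
2. Z is the centroid of triangle QSL ⇒ Z = (1/2, 1/6)
3. M is the midpoint of LZ ⇒ M = (1/4, 1/12)
4. W lies on line NM with NW:WM = 2:5 ⇒ W = (1/14, 31/42)
line WZ meets SL at U = (5/14, 5/14)
Z = W + t·(U−W) with t = 3/2, so WZ:ZU = 3/2:-1/2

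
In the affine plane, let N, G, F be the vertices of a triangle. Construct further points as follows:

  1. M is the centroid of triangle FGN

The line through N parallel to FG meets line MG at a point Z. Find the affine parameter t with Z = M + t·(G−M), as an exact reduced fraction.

Choose coordinates N = (0, 0), G = (1, 0), F = (0, 1).
1. M is the centroid of triangle FGN ⇒ M = (1/3, 1/3)
through N parallel to FG: direction (1, -1); meets MG at Z = (-1, 1)
Z = M + t·(G−M) with t = -2

t = -2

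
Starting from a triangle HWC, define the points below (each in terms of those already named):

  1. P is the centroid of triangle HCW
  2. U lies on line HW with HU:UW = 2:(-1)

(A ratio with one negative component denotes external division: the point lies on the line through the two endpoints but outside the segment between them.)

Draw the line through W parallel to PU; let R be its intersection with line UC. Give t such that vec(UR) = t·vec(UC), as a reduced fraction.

t = -1/3

Choose coordinates H = (0, 0), W = (1, 0), C = (0, 1).
1. P is the centroid of triangle HCW ⇒ P = (1/3, 1/3)
2. U lies on line HW with HU:UW = 2:(-1) ⇒ U = (2, 0)
through W parallel to PU: direction (5/3, -1/3); meets UC at R = (8/3, -1/3)
R = U + t·(C−U) with t = -1/3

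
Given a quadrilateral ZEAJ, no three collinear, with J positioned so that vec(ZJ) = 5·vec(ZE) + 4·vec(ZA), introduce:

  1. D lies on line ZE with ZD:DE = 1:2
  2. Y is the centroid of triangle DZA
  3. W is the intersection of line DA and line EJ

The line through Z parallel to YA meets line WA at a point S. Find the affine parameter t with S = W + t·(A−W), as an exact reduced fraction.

Choose coordinates Z = (0, 0), E = (1, 0), A = (0, 1), J = (5, 4).
1. D lies on line ZE with ZD:DE = 1:2 ⇒ D = (1/3, 0)
2. Y is the centroid of triangle DZA ⇒ Y = (1/9, 1/3)
3. W is the intersection of line DA and line EJ ⇒ W = (1/2, -1/2)
through Z parallel to YA: direction (-1/9, 2/3); meets WA at S = (-1/3, 2)
S = W + t·(A−W) with t = 5/3

t = 5/3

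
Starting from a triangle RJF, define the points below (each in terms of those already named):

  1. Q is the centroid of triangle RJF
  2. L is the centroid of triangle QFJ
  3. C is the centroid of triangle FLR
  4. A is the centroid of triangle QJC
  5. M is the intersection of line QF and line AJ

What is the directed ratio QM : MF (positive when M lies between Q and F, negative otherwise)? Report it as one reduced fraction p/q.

QM:MF = 1/19

Work in coordinates with R = (0, 0), J = (1, 0), F = (0, 1).
1. Q is the centroid of triangle RJF ⇒ Q = (1/3, 1/3)
2. L is the centroid of triangle QFJ ⇒ L = (4/9, 4/9)
3. C is the centroid of triangle FLR ⇒ C = (4/27, 13/27)
4. A is the centroid of triangle QJC ⇒ A = (40/81, 22/81)
5. M is the intersection of line QF and line AJ ⇒ M = (19/60, 11/30)
M = Q + t·(F−Q) with t = 1/20, so QM:MF = t:(1−t) = 1/20:19/20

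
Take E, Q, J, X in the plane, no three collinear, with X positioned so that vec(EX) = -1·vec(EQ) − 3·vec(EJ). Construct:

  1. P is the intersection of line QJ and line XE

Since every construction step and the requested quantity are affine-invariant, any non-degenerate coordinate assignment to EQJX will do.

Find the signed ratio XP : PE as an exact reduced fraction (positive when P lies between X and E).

XP:PE = -5

Assign E = (0, 0), Q = (1, 0), J = (0, 1), X = (-1, -3) — the answer is frame-independent, so this choice is without loss of generality.
1. P is the intersection of line QJ and line XE ⇒ P = (1/4, 3/4)
P = X + t·(E−X) with t = 5/4, so XP:PE = t:(1−t) = 5/4:-1/4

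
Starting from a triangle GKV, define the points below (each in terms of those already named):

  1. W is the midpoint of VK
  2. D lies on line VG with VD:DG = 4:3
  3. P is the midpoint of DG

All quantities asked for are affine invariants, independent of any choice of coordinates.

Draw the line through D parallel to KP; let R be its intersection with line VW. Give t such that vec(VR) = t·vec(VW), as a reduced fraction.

Work in coordinates with G = (0, 0), K = (1, 0), V = (0, 1).
1. W is the midpoint of VK ⇒ W = (1/2, 1/2)
2. D lies on line VG with VD:DG = 4:3 ⇒ D = (0, 3/7)
3. P is the midpoint of DG ⇒ P = (0, 3/14)
through D parallel to KP: direction (-1, 3/14); meets VW at R = (8/11, 3/11)
R = V + t·(W−V) with t = 16/11

t = 16/11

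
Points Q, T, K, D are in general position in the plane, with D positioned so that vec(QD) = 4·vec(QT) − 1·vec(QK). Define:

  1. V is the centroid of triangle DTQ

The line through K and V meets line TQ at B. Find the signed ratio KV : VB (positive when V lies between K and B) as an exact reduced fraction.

Choose coordinates Q = (0, 0), T = (1, 0), K = (0, 1), D = (4, -1).
1. V is the centroid of triangle DTQ ⇒ V = (5/3, -1/3)
line KV meets TQ at B = (5/4, 0)
V = K + t·(B−K) with t = 4/3, so KV:VB = 4/3:-1/3

KV:VB = -4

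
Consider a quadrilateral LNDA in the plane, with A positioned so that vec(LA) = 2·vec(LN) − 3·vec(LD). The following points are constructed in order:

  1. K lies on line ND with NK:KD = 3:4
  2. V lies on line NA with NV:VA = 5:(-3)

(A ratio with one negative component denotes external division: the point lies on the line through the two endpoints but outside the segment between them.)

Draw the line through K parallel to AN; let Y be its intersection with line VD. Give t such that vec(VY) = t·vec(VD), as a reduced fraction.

t = 3/7

Assign L = (0, 0), N = (1, 0), D = (0, 1), A = (2, -3) — the answer is frame-independent, so this choice is without loss of generality.
1. K lies on line ND with NK:KD = 3:4 ⇒ K = (4/7, 3/7)
2. V lies on line NA with NV:VA = 5:(-3) ⇒ V = (7/2, -15/2)
through K parallel to AN: direction (-1, 3); meets VD at Y = (2, -27/7)
Y = V + t·(D−V) with t = 3/7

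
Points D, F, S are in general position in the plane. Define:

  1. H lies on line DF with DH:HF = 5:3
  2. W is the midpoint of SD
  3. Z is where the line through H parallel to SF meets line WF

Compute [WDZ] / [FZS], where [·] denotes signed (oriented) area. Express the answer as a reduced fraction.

Assign D = (0, 0), F = (1, 0), S = (0, 1) — the answer is frame-independent, so this choice is without loss of generality.
1. H lies on line DF with DH:HF = 5:3 ⇒ H = (5/8, 0)
2. W is the midpoint of SD ⇒ W = (0, 1/2)
3. Z is where the line through H parallel to SF meets line WF ⇒ Z = (1/4, 3/8)
2·[WDZ] = 1/8, 2·[FZS] = -3/8
[WDZ]:[FZS] = 1/8:-3/8 = -1/3

[WDZ]:[FZS] = -1/3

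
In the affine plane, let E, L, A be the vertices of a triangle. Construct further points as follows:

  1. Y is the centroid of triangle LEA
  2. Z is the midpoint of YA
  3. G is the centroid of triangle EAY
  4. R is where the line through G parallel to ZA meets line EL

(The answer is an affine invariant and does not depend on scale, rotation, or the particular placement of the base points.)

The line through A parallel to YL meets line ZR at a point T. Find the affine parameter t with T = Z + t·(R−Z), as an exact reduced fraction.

Set E = (0, 0), L = (1, 0), A = (0, 1); any affine frame gives the same invariant.
1. Y is the centroid of triangle LEA ⇒ Y = (1/3, 1/3)
2. Z is the midpoint of YA ⇒ Z = (1/6, 2/3)
3. G is the centroid of triangle EAY ⇒ G = (1/9, 4/9)
4. R is where the line through G parallel to ZA meets line EL ⇒ R = (1/3, 0)
through A parallel to YL: direction (2/3, -1/3); meets ZR at T = (2/21, 20/21)
T = Z + t·(R−Z) with t = -3/7

t = -3/7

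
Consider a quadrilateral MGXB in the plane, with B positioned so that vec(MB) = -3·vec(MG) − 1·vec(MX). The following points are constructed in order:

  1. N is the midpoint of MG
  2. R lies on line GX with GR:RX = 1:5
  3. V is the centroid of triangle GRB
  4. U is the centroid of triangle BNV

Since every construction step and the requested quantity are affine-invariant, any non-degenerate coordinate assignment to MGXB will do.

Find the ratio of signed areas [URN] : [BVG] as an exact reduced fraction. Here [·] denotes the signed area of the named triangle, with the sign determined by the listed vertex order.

[URN]:[BVG] = 11/30

Assign M = (0, 0), G = (1, 0), X = (0, 1), B = (-3, -1) — the answer is frame-independent, so this choice is without loss of generality.
1. N is the midpoint of MG ⇒ N = (1/2, 0)
2. R lies on line GX with GR:RX = 1:5 ⇒ R = (5/6, 1/6)
3. V is the centroid of triangle GRB ⇒ V = (-7/18, -5/18)
4. U is the centroid of triangle BNV ⇒ U = (-26/27, -23/54)
2·[URN] = -11/108, 2·[BVG] = -5/18
[URN]:[BVG] = -11/108:-5/18 = 11/30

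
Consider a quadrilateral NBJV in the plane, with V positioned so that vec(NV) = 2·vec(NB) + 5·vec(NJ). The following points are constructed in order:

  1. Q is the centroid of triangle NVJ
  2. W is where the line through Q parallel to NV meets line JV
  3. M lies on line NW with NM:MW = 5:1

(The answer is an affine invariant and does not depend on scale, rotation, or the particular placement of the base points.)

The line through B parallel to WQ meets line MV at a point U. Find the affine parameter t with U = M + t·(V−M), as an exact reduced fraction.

t = 10

Work in coordinates with N = (0, 0), B = (1, 0), J = (0, 1), V = (2, 5).
1. Q is the centroid of triangle NVJ ⇒ Q = (2/3, 2)
2. W is where the line through Q parallel to NV meets line JV ⇒ W = (4/3, 11/3)
3. M lies on line NW with NM:MW = 5:1 ⇒ M = (10/9, 55/18)
through B parallel to WQ: direction (-2/3, -5/3); meets MV at U = (10, 45/2)
U = M + t·(V−M) with t = 10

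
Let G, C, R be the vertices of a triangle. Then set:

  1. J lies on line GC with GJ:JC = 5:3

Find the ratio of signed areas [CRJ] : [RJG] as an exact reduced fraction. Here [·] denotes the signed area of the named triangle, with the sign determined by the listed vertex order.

[CRJ]:[RJG] = -3/5

Set G = (0, 0), C = (1, 0), R = (0, 1); any affine frame gives the same invariant.
1. J lies on line GC with GJ:JC = 5:3 ⇒ J = (5/8, 0)
2·[CRJ] = 3/8, 2·[RJG] = -5/8
[CRJ]:[RJG] = 3/8:-5/8 = -3/5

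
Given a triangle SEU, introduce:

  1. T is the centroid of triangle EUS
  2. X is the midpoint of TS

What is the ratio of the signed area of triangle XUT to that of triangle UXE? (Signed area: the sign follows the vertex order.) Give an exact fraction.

Work in coordinates with S = (0, 0), E = (1, 0), U = (0, 1).
1. T is the centroid of triangle EUS ⇒ T = (1/3, 1/3)
2. X is the midpoint of TS ⇒ X = (1/6, 1/6)
2·[XUT] = -1/6, 2·[UXE] = 2/3
[XUT]:[UXE] = -1/6:2/3 = -1/4

[XUT]:[UXE] = -1/4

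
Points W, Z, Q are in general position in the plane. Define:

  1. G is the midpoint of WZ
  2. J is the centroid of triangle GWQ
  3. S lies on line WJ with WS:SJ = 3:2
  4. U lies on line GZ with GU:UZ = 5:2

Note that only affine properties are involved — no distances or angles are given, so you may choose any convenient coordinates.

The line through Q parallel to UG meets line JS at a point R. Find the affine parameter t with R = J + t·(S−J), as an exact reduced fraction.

Choose coordinates W = (0, 0), Z = (1, 0), Q = (0, 1).
1. G is the midpoint of WZ ⇒ G = (1/2, 0)
2. J is the centroid of triangle GWQ ⇒ J = (1/6, 1/3)
3. S lies on line WJ with WS:SJ = 3:2 ⇒ S = (1/10, 1/5)
4. U lies on line GZ with GU:UZ = 5:2 ⇒ U = (6/7, 0)
through Q parallel to UG: direction (-5/14, 0); meets JS at R = (1/2, 1)
R = J + t·(S−J) with t = -5

t = -5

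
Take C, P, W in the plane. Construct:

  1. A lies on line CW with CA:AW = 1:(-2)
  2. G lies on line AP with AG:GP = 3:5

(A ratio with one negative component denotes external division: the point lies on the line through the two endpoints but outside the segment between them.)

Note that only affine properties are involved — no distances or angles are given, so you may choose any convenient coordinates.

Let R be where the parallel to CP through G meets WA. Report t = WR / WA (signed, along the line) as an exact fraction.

t = 13/16

Assign C = (0, 0), P = (1, 0), W = (0, 1) — the answer is frame-independent, so this choice is without loss of generality.
1. A lies on line CW with CA:AW = 1:(-2) ⇒ A = (0, -1)
2. G lies on line AP with AG:GP = 3:5 ⇒ G = (3/8, -5/8)
through G parallel to CP: direction (1, 0); meets WA at R = (0, -5/8)
R = W + t·(A−W) with t = 13/16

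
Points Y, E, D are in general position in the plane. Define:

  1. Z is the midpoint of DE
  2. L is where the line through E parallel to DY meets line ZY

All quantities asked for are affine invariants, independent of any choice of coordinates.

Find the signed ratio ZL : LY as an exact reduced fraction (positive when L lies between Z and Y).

Work in coordinates with Y = (0, 0), E = (1, 0), D = (0, 1).
1. Z is the midpoint of DE ⇒ Z = (1/2, 1/2)
2. L is where the line through E parallel to DY meets line ZY ⇒ L = (1, 1)
L = Z + t·(Y−Z) with t = -1, so ZL:LY = t:(1−t) = -1:2

ZL:LY = -1/2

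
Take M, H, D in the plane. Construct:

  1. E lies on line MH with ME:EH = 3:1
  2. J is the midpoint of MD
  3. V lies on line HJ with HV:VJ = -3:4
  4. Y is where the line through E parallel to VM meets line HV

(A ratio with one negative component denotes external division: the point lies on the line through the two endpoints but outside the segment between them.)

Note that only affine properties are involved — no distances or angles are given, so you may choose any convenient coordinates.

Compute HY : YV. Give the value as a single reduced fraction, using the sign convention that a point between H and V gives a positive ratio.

HY:YV = 1/3

Assign M = (0, 0), H = (1, 0), D = (0, 1) — the answer is frame-independent, so this choice is without loss of generality.
1. E lies on line MH with ME:EH = 3:1 ⇒ E = (3/4, 0)
2. J is the midpoint of MD ⇒ J = (0, 1/2)
3. V lies on line HJ with HV:VJ = -3:4 ⇒ V = (4, -3/2)
4. Y is where the line through E parallel to VM meets line HV ⇒ Y = (7/4, -3/8)
Y = H + t·(V−H) with t = 1/4, so HY:YV = t:(1−t) = 1/4:3/4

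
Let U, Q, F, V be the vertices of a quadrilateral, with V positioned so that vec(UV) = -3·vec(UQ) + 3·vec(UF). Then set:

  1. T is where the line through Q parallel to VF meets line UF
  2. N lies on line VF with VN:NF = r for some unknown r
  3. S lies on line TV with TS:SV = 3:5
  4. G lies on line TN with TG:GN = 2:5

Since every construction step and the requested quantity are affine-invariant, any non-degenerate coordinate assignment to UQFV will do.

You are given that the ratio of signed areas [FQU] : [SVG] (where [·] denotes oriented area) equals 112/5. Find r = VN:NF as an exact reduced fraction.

r = 1/3

Assign U = (0, 0), Q = (1, 0), F = (0, 1), V = (-3, 3) — the answer is frame-independent, so this choice is without loss of generality.
1. T is where the line through Q parallel to VF meets line UF ⇒ T = (0, 2/3)
2. With VN:NF = r, write λ = r/(r+1) so N = V + λ·(F−V); N is affine-linear in λ
3. S lies on line TV with TS:SV = 3:5 ⇒ S = (-9/8, 37/24)
4. G lies on line TN with TG:GN = 2:5 ⇒ G is an affine combination of earlier points and hence also affine-linear in λ
Every point depending on N is an affine combination of N and λ-independent points, so each such coordinate is linear in λ; the λ² term in each signed area is a multiple of (F−V)×(F−V) = 0, so 2·[FQU] and 2·[SVG] are each linear in λ. Evaluating at λ=0 and λ=1:
  2·[FQU] = -1,   2·[SVG] = -5/28·λ
So [FQU]:[SVG] = (-1) / (-5/28·λ). Setting this equal to 112/5:
  -1 = 112/5·(-5/28·λ)  ⇒  λ = 1/4
Then r = λ/(1−λ) = (1/4)/(3/4) = 1/3. Check: with r = 1/3, N = (-9/4, 5/2) and [FQU]:[SVG] = 112/5 as required.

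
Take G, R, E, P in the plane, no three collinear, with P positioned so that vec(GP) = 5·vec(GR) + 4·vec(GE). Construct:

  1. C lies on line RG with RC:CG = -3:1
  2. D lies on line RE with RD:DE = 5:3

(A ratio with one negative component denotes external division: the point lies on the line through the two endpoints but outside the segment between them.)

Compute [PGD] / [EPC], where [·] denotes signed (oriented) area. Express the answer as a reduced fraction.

[PGD]:[EPC] = 13/28

Work in coordinates with G = (0, 0), R = (1, 0), E = (0, 1), P = (5, 4).
1. C lies on line RG with RC:CG = -3:1 ⇒ C = (-1/2, 0)
2. D lies on line RE with RD:DE = 5:3 ⇒ D = (3/8, 5/8)
2·[PGD] = -13/8, 2·[EPC] = -7/2
[PGD]:[EPC] = -13/8:-7/2 = 13/28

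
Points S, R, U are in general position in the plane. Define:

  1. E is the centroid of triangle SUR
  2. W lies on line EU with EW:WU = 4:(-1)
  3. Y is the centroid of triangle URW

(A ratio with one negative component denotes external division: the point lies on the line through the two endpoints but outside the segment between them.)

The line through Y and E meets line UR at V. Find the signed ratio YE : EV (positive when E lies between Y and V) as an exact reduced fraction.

Set S = (0, 0), R = (1, 0), U = (0, 1); any affine frame gives the same invariant.
1. E is the centroid of triangle SUR ⇒ E = (1/3, 1/3)
2. W lies on line EU with EW:WU = 4:(-1) ⇒ W = (-1/9, 11/9)
3. Y is the centroid of triangle URW ⇒ Y = (8/27, 20/27)
line YE meets UR at V = (3/10, 7/10)
E = Y + t·(V−Y) with t = 10, so YE:EV = 10:-9

YE:EV = -10/9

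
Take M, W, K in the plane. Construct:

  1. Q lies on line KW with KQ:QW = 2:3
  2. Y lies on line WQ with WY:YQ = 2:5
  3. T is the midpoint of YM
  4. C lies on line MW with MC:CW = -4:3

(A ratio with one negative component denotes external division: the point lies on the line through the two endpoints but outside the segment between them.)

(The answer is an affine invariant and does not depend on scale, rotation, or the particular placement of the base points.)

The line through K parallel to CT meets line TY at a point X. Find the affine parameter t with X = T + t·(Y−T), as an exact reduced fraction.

t = 227/24

Choose coordinates M = (0, 0), W = (1, 0), K = (0, 1).
1. Q lies on line KW with KQ:QW = 2:3 ⇒ Q = (2/5, 3/5)
2. Y lies on line WQ with WY:YQ = 2:5 ⇒ Y = (29/35, 6/35)
3. T is the midpoint of YM ⇒ T = (29/70, 3/35)
4. C lies on line MW with MC:CW = -4:3 ⇒ C = (4, 0)
through K parallel to CT: direction (-251/70, 3/35); meets TY at X = (7279/1680, 251/280)
X = T + t·(Y−T) with t = 227/24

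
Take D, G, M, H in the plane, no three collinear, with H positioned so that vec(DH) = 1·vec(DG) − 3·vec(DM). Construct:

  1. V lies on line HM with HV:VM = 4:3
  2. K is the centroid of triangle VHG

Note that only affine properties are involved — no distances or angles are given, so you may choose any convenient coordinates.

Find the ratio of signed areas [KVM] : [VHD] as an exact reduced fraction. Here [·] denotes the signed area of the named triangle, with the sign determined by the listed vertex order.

[KVM]:[VHD] = 3/4

Work in coordinates with D = (0, 0), G = (1, 0), M = (0, 1), H = (1, -3).
1. V lies on line HM with HV:VM = 4:3 ⇒ V = (3/7, -5/7)
2. K is the centroid of triangle VHG ⇒ K = (17/21, -26/21)
2·[KVM] = -3/7, 2·[VHD] = -4/7
[KVM]:[VHD] = -3/7:-4/7 = 3/4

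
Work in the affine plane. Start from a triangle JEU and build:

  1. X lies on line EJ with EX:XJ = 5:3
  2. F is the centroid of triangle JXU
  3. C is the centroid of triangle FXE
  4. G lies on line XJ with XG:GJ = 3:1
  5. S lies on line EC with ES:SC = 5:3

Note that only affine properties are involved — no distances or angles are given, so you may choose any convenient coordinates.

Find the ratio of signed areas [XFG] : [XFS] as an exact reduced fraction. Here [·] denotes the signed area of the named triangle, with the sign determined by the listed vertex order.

Assign J = (0, 0), E = (1, 0), U = (0, 1) — the answer is frame-independent, so this choice is without loss of generality.
1. X lies on line EJ with EX:XJ = 5:3 ⇒ X = (3/8, 0)
2. F is the centroid of triangle JXU ⇒ F = (1/8, 1/3)
3. C is the centroid of triangle FXE ⇒ C = (1/2, 1/9)
4. G lies on line XJ with XG:GJ = 3:1 ⇒ G = (3/32, 0)
5. S lies on line EC with ES:SC = 5:3 ⇒ S = (11/16, 5/72)
2·[XFG] = 3/32, 2·[XFS] = -35/288
[XFG]:[XFS] = 3/32:-35/288 = -27/35

[XFG]:[XFS] = -27/35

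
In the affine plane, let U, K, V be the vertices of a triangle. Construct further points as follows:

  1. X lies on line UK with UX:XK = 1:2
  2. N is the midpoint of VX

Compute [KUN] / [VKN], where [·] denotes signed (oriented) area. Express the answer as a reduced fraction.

Assign U = (0, 0), K = (1, 0), V = (0, 1) — the answer is frame-independent, so this choice is without loss of generality.
1. X lies on line UK with UX:XK = 1:2 ⇒ X = (1/3, 0)
2. N is the midpoint of VX ⇒ N = (1/6, 1/2)
2·[KUN] = -1/2, 2·[VKN] = -1/3
[KUN]:[VKN] = -1/2:-1/3 = 3/2

[KUN]:[VKN] = 3/2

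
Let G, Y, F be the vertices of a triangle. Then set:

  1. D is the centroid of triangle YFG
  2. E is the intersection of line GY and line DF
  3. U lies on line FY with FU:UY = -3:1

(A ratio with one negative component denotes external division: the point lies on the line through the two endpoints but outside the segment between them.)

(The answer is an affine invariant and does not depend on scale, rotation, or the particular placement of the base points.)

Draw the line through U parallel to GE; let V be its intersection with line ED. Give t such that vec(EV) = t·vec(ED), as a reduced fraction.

t = -3/2

Set G = (0, 0), Y = (1, 0), F = (0, 1); any affine frame gives the same invariant.
1. D is the centroid of triangle YFG ⇒ D = (1/3, 1/3)
2. E is the intersection of line GY and line DF ⇒ E = (1/2, 0)
3. U lies on line FY with FU:UY = -3:1 ⇒ U = (3/2, -1/2)
through U parallel to GE: direction (1/2, 0); meets ED at V = (3/4, -1/2)
V = E + t·(D−E) with t = -3/2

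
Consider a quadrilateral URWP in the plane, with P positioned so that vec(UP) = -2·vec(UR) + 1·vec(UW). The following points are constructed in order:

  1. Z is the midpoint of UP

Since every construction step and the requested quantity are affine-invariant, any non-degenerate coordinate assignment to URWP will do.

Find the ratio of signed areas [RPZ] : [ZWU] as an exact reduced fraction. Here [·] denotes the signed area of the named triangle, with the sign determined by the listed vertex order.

Work in coordinates with U = (0, 0), R = (1, 0), W = (0, 1), P = (-2, 1).
1. Z is the midpoint of UP ⇒ Z = (-1, 1/2)
2·[RPZ] = 1/2, 2·[ZWU] = -1
[RPZ]:[ZWU] = 1/2:-1 = -1/2

[RPZ]:[ZWU] = -1/2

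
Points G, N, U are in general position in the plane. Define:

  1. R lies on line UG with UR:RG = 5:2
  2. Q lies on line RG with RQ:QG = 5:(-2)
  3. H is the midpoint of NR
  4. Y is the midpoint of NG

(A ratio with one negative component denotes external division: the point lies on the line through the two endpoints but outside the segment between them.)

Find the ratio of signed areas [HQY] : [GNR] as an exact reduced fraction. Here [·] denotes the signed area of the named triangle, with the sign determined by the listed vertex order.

[HQY]:[GNR] = 1/4

Assign G = (0, 0), N = (1, 0), U = (0, 1) — the answer is frame-independent, so this choice is without loss of generality.
1. R lies on line UG with UR:RG = 5:2 ⇒ R = (0, 2/7)
2. Q lies on line RG with RQ:QG = 5:(-2) ⇒ Q = (0, -4/21)
3. H is the midpoint of NR ⇒ H = (1/2, 1/7)
4. Y is the midpoint of NG ⇒ Y = (1/2, 0)
2·[HQY] = 1/14, 2·[GNR] = 2/7
[HQY]:[GNR] = 1/14:2/7 = 1/4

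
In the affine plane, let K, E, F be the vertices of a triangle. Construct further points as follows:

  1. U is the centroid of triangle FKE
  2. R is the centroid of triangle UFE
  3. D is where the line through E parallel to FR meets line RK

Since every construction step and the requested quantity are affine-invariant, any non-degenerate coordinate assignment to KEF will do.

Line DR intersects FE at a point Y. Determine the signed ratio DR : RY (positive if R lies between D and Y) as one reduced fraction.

Set K = (0, 0), E = (1, 0), F = (0, 1); any affine frame gives the same invariant.
1. U is the centroid of triangle FKE ⇒ U = (1/3, 1/3)
2. R is the centroid of triangle UFE ⇒ R = (4/9, 4/9)
3. D is where the line through E parallel to FR meets line RK ⇒ D = (5/9, 5/9)
line DR meets FE at Y = (1/2, 1/2)
R = D + t·(Y−D) with t = 2, so DR:RY = 2:-1

DR:RY = -2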